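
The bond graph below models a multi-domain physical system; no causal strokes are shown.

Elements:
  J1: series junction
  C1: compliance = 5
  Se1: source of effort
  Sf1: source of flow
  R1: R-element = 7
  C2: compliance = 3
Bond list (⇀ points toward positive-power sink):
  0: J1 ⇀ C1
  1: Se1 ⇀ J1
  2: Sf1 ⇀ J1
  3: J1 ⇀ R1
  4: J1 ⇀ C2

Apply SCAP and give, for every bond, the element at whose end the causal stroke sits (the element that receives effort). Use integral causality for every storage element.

β0 →J1
β1 →J1
β2 →Sf1
β3 →J1
β4 →J1

β1 stroke→J1  (Se1: effort source, stroke at far end)
β2 stroke→Sf1  (Sf1: flow source, stroke at near end)
β0 stroke→J1  (1-jn J1 has f-setter on 2)
β3 stroke→J1  (J1: bond 2 brought flow, rest push out)
β4 stroke→J1  (J1: bond 2 brought flow, rest push out)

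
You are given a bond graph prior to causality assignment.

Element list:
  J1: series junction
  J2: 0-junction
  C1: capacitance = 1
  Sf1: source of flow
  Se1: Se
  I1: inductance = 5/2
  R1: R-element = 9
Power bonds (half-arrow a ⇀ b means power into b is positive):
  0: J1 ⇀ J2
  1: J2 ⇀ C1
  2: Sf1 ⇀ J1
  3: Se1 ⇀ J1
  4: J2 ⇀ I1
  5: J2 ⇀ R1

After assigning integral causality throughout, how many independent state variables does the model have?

bond 2 |Sf1  (Sf1: flow source, stroke at near end)
bond 3 |J1  (Se1 fixes effort; stroke away)
bond 0 |J1  (J1 flow already set via bond 2)
bond 1 |J2  (prefer integral on C1)
bond 4 |I1  (J2 effort already set via bond 1)
bond 5 |R1  (common-e at J2 fixed by 1)

2  (C1, I1 all integral)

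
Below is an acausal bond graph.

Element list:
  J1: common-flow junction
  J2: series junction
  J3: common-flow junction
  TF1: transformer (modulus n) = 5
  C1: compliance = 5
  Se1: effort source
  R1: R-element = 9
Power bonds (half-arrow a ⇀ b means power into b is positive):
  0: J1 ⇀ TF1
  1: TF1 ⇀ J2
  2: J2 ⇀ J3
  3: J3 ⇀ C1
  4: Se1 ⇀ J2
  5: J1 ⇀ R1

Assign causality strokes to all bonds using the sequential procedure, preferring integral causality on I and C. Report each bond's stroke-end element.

β0 |J1
β1 |TF1
β2 |J2
β3 |J3
β4 |J2
β5 |R1

β4 |J2  (Se1 fixes effort; stroke away)
β3 |J3  (C1 outputs effort q/C1)
β2 |J2  (closing 1-jn rule on J3)
β1 |TF1  (J2 needs exactly one f-in)
β0 |J1  (through TF1, causality passes straight; one stroke at TF1)
β5 |R1  (only one flow-in slot at J1)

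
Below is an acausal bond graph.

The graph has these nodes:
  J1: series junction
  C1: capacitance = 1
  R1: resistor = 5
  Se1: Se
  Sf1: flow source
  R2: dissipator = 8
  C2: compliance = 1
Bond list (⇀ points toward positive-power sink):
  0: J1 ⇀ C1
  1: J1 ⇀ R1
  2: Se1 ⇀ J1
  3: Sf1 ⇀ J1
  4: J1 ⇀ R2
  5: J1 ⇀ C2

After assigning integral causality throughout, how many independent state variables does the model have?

#2 →J1  (Se1: effort source, stroke at far end)
#3 →Sf1  (Sf1: flow source, stroke at near end)
#0 →J1  (J1: bond 3 brought flow, rest push out)
#1 →J1  (J1: bond 3 brought flow, rest push out)
#4 →J1  (J1: bond 3 brought flow, rest push out)
#5 →J1  (J1 flow already set via bond 3)

2  (C1, C2 all integral)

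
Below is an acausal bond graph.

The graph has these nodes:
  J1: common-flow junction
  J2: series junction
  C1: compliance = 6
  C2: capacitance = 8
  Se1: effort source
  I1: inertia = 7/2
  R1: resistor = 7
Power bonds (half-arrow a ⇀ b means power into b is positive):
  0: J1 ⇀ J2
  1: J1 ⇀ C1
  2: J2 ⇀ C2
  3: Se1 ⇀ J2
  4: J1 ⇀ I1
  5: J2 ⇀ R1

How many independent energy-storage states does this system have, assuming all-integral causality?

3  (C1, C2, I1 all integral)

bond 3 |J2  (Se1 (Se) sets effort on bond)
bond 1 |J1  (C1 integral (e out))
bond 2 |J2  (C2: C, integral causality)
bond 4 |I1  (I1 outputs flow p/I1)
bond 0 |J1  (J1: bond 4 brought flow, rest push out)
bond 5 |J2  (1-jn J2 has f-setter on 0)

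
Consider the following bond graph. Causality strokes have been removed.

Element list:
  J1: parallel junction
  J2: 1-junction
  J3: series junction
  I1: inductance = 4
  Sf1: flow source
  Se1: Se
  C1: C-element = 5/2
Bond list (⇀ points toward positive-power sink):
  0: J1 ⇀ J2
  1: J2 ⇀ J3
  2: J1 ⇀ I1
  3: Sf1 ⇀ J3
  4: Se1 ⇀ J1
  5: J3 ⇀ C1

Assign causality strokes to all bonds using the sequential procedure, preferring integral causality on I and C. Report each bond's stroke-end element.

#0 stroke at J2
#1 stroke at J3
#2 stroke at I1
#3 stroke at Sf1
#4 stroke at J1
#5 stroke at J3

bond 3 stroke at Sf1  (Sf1: flow source, stroke at near end)
bond 4 stroke at J1  (source Se1 imposes e)
bond 0 stroke at J2  (J1 effort already set via bond 4)
bond 2 stroke at I1  (0-jn J1 has e-setter on 4)
bond 1 stroke at J3  (J2: last free bond brings flow in)
bond 5 stroke at J3  (common-f at J3 fixed by 3)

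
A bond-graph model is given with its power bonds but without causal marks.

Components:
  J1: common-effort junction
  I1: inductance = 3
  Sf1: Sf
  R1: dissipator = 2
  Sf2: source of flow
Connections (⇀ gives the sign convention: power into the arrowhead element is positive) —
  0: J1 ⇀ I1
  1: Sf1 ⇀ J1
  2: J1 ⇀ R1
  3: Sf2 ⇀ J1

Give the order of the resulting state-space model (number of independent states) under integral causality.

#1 stroke→Sf1  (Sf1 fixes flow; stroke at Sf1)
#3 stroke→Sf2  (Sf2 (Sf) sets flow on bond)
#0 stroke→I1  (I1 integral (f out))
#2 stroke→J1  (J1: last free bond brings effort in)

1  (I1 all integral)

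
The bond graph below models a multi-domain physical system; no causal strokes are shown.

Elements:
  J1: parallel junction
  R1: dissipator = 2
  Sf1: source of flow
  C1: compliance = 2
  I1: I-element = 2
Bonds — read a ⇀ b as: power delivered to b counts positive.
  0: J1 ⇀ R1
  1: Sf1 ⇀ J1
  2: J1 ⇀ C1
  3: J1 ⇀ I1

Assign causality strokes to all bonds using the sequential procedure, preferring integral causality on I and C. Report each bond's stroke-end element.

bond 0 →R1
bond 1 →Sf1
bond 2 →J1
bond 3 →I1

#1 stroke at Sf1  (Sf1 (Sf) sets flow on bond)
#2 stroke at J1  (C1: C, integral causality)
#0 stroke at R1  (common-e at J1 fixed by 2)
#3 stroke at I1  (common-e at J1 fixed by 2)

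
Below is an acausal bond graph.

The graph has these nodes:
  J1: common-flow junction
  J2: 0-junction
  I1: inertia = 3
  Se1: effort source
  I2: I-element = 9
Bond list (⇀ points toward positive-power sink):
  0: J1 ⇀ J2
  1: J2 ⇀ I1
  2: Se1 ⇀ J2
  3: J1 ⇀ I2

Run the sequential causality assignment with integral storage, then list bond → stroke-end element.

bond 0 stroke→J1
bond 1 stroke→I1
bond 2 stroke→J2
bond 3 stroke→I2

bond 2 |J2  (Se1 fixes effort; stroke away)
bond 0 |J1  (common-e at J2 fixed by 2)
bond 1 |I1  (J2: bond 2 brought effort, rest push out)
bond 3 |I2  (J1: last free bond brings flow in)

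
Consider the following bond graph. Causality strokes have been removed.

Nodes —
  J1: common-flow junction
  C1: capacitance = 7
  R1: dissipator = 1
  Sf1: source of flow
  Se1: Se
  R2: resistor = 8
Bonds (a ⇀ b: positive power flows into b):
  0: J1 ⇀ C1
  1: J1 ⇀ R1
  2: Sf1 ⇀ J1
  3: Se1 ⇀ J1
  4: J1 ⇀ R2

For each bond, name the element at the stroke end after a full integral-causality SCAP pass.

b0 →J1
b1 →J1
b2 →Sf1
b3 →J1
b4 →J1

bond 2 →Sf1  (Sf1: flow source, stroke at near end)
bond 3 →J1  (Se1 (Se) sets effort on bond)
bond 0 →J1  (1-jn J1 has f-setter on 2)
bond 1 →J1  (1-jn J1 has f-setter on 2)
bond 4 →J1  (1-jn J1 has f-setter on 2)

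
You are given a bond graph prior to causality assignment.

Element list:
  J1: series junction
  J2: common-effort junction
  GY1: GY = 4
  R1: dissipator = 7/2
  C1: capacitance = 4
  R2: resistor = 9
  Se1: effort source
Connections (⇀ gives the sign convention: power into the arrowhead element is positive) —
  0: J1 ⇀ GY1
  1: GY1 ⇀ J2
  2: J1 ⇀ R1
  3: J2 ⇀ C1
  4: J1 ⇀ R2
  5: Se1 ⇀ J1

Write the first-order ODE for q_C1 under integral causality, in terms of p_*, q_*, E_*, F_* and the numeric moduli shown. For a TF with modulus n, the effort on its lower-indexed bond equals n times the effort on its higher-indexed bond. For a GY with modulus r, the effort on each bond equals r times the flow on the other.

β5 stroke→J1  (Se1 fixes effort; stroke away)
β3 stroke→J2  (prefer integral on C1)
β1 stroke→GY1  (J2: bond 3 brought effort, rest push out)
β0 stroke→GY1  (GY1 both-in/both-out from 1)
β2 stroke→J1  (J1 flow already set via bond 0)
β4 stroke→J1  (1-jn J1 has f-setter on 0)

dq_C1/dt = E_Se1/4 - 25*q_C1/128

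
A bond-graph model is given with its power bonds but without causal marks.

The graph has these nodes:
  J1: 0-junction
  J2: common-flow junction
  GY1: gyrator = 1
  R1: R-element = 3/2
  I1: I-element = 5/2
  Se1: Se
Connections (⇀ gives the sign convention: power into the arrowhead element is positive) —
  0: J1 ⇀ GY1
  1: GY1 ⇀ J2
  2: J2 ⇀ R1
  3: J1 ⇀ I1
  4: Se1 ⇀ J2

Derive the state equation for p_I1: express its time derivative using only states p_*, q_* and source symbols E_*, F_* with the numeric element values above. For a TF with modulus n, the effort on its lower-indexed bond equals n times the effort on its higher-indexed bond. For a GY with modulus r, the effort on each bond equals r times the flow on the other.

#4 →J2  (Se1 fixes effort; stroke away)
#3 →I1  (I1 outputs flow p/I1)
#0 →J1  (J1 needs exactly one e-in)
#1 →J2  (GY1: gyrator matches bond 0)
#2 →R1  (closing 1-jn rule on J2)

dp_I1/dt = 2*E_Se1/3 - 4*p_I1/15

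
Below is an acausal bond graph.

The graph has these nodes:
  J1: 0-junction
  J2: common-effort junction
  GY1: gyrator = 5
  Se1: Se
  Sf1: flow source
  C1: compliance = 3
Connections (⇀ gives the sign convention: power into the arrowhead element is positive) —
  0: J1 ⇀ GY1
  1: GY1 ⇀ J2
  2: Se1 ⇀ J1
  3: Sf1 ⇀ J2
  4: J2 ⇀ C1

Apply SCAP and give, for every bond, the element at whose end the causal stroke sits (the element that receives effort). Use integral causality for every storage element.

b2 stroke at J1  (source Se1 imposes e)
b3 stroke at Sf1  (Sf1: flow source, stroke at near end)
b0 stroke at GY1  (J1 effort already set via bond 2)
b1 stroke at GY1  (through GY1, causality inverts; strokes same side of GY1)
b4 stroke at J2  (only one effort-in slot at J2)

β0 →GY1
β1 →GY1
β2 →J1
β3 →Sf1
β4 →J2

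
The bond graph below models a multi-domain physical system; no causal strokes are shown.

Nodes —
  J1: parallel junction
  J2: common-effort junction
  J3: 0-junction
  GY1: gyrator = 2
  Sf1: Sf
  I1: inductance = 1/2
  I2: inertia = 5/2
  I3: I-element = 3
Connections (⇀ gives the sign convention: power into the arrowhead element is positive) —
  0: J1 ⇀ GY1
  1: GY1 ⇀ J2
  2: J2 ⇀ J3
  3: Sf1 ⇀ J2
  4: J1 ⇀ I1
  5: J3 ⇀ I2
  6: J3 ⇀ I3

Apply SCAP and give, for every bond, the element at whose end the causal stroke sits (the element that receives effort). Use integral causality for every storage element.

bond 0 stroke→J1
bond 1 stroke→J2
bond 2 stroke→J3
bond 3 stroke→Sf1
bond 4 stroke→I1
bond 5 stroke→I2
bond 6 stroke→I3

b3 stroke→Sf1  (Sf1 (Sf) sets flow on bond)
b4 stroke→I1  (I1 outputs flow p/I1)
b0 stroke→J1  (closing 0-jn rule on J1)
b1 stroke→J2  (GY1: gyrator matches bond 0)
b2 stroke→J3  (common-e at J2 fixed by 1)
b5 stroke→I2  (J3 effort already set via bond 2)
b6 stroke→I3  (J3: bond 2 brought effort, rest push out)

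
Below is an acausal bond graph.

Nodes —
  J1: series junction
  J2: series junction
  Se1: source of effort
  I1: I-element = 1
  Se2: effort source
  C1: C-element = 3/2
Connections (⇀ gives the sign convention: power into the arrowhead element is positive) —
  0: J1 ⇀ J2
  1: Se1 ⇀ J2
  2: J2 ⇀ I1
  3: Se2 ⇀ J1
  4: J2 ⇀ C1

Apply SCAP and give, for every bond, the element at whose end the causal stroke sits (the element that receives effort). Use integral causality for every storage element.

β0 stroke→J2
β1 stroke→J2
β2 stroke→I1
β3 stroke→J1
β4 stroke→J2

b1 stroke at J2  (Se1: effort source, stroke at far end)
b3 stroke at J1  (source Se2 imposes e)
b0 stroke at J2  (closing 1-jn rule on J1)
b2 stroke at I1  (I1: I, integral causality)
b4 stroke at J2  (J2 flow already set via bond 2)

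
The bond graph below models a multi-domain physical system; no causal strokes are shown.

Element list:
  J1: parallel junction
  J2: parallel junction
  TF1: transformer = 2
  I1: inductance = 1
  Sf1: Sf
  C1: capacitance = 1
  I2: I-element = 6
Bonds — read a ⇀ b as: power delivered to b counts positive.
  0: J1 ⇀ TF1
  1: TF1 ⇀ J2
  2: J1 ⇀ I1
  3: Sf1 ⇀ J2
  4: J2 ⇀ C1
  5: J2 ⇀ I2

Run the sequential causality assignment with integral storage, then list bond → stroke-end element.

b0 stroke→J1
b1 stroke→TF1
b2 stroke→I1
b3 stroke→Sf1
b4 stroke→J2
b5 stroke→I2

β3 stroke→Sf1  (Sf1 fixes flow; stroke at Sf1)
β2 stroke→I1  (I1 outputs flow p/I1)
β0 stroke→J1  (only one effort-in slot at J1)
β1 stroke→TF1  (through TF1, causality passes straight; one stroke at TF1)
β4 stroke→J2  (C1 integral (e out))
β5 stroke→I2  (J2 effort already set via bond 4)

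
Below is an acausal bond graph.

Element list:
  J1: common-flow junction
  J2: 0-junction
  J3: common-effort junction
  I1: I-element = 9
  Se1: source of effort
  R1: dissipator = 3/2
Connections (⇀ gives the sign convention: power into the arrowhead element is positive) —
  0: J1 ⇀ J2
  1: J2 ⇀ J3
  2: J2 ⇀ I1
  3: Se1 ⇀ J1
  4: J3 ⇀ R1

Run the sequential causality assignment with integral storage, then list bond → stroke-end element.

#0 stroke at J2
#1 stroke at J3
#2 stroke at I1
#3 stroke at J1
#4 stroke at R1

#3 →J1  (Se1 (Se) sets effort on bond)
#0 →J2  (only one flow-in slot at J1)
#1 →J3  (common-e at J2 fixed by 0)
#2 →I1  (J2 effort already set via bond 0)
#4 →R1  (J3 effort already set via bond 1)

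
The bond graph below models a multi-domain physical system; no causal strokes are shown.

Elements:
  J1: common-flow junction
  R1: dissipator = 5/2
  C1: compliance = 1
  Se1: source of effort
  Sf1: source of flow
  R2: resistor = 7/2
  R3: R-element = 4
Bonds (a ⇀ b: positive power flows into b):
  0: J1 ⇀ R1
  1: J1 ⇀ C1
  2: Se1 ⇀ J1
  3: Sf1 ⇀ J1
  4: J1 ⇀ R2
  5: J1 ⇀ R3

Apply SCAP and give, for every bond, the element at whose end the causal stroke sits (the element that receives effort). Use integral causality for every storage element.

#0 stroke at J1
#1 stroke at J1
#2 stroke at J1
#3 stroke at Sf1
#4 stroke at J1
#5 stroke at J1

β2 →J1  (Se1 fixes effort; stroke away)
β3 →Sf1  (source Sf1 imposes f)
β0 →J1  (J1: bond 3 brought flow, rest push out)
β1 →J1  (J1 flow already set via bond 3)
β4 →J1  (J1 flow already set via bond 3)
β5 →J1  (1-jn J1 has f-setter on 3)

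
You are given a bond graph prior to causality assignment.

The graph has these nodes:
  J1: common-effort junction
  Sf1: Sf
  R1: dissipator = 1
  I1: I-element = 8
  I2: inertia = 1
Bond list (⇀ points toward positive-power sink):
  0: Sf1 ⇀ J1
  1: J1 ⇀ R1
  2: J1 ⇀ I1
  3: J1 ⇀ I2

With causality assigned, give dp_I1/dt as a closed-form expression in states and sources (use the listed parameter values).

β0 |Sf1  (Sf1 fixes flow; stroke at Sf1)
β2 |I1  (prefer integral on I1)
β3 |I2  (I2: I, integral causality)
β1 |J1  (closing 0-jn rule on J1)

dp_I1/dt = F_Sf1 - p_I1/8 - p_I2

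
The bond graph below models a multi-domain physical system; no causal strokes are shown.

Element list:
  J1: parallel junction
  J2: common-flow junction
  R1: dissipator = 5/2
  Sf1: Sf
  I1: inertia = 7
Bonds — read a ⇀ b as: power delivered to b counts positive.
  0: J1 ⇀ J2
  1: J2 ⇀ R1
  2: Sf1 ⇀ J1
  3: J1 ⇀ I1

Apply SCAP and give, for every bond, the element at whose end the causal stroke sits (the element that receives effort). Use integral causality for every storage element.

β0 |J1
β1 |J2
β2 |Sf1
β3 |I1

#2 |Sf1  (Sf1 fixes flow; stroke at Sf1)
#3 |I1  (prefer integral on I1)
#0 |J1  (J1 needs exactly one e-in)
#1 |J2  (J2 flow already set via bond 0)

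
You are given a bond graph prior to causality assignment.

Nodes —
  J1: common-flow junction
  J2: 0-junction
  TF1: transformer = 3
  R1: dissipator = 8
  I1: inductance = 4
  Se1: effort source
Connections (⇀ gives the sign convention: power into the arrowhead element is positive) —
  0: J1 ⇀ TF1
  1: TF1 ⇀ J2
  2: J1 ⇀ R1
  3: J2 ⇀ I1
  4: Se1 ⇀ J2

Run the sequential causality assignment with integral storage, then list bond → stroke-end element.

bond 4 →J2  (Se1: effort source, stroke at far end)
bond 1 →TF1  (J2: bond 4 brought effort, rest push out)
bond 3 →I1  (J2: bond 4 brought effort, rest push out)
bond 0 →J1  (TF TF1: opposite of bond 1)
bond 2 →R1  (J1: last free bond brings flow in)

bond 0 stroke→J1
bond 1 stroke→TF1
bond 2 stroke→R1
bond 3 stroke→I1
bond 4 stroke→J2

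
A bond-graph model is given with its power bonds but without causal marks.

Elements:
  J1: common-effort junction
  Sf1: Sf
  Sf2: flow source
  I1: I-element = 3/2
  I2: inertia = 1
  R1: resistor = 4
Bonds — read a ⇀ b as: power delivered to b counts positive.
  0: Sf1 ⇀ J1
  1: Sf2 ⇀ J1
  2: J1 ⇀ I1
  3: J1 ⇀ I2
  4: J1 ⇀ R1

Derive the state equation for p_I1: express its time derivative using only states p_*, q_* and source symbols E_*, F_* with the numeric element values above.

dp_I1/dt = 4*F_Sf1 + 4*F_Sf2 - 8*p_I1/3 - 4*p_I2

#0 stroke→Sf1  (Sf1 (Sf) sets flow on bond)
#1 stroke→Sf2  (Sf2 fixes flow; stroke at Sf2)
#2 stroke→I1  (I1: I, integral causality)
#3 stroke→I2  (I2: I, integral causality)
#4 stroke→J1  (J1 needs exactly one e-in)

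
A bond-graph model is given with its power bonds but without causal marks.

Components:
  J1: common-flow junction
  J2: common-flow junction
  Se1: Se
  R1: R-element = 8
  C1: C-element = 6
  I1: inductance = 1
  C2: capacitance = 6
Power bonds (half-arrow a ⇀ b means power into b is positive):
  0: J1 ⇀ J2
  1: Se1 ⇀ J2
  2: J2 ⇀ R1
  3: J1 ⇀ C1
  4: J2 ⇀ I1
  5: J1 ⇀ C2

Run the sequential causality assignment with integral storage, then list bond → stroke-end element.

b1 |J2  (Se1: effort source, stroke at far end)
b3 |J1  (C1 outputs effort q/C1)
b4 |I1  (I1 outputs flow p/I1)
b0 |J2  (common-f at J2 fixed by 4)
b2 |J2  (J2 flow already set via bond 4)
b5 |J1  (common-f at J1 fixed by 0)

#0 stroke→J2
#1 stroke→J2
#2 stroke→J2
#3 stroke→J1
#4 stroke→I1
#5 stroke→J1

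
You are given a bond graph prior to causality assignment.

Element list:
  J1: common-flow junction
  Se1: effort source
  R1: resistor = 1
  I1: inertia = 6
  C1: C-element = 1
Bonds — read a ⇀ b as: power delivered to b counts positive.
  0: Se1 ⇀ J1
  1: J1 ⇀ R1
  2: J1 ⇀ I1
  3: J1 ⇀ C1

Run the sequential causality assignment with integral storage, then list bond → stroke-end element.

bond 0 →J1
bond 1 →J1
bond 2 →I1
bond 3 →J1

#0 |J1  (Se1 fixes effort; stroke away)
#2 |I1  (I1 outputs flow p/I1)
#1 |J1  (common-f at J1 fixed by 2)
#3 |J1  (J1 flow already set via bond 2)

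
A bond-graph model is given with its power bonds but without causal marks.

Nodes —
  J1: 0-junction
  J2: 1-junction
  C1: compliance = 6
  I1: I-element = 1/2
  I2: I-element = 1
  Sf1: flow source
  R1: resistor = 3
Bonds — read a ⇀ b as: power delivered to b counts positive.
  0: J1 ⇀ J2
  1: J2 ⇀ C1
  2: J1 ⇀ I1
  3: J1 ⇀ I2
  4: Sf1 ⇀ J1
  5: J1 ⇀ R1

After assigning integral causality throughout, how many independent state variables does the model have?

#4 stroke at Sf1  (Sf1 (Sf) sets flow on bond)
#1 stroke at J2  (C1 integral (e out))
#0 stroke at J1  (closing 1-jn rule on J2)
#2 stroke at I1  (J1 effort already set via bond 0)
#3 stroke at I2  (J1 effort already set via bond 0)
#5 stroke at R1  (J1 effort already set via bond 0)

3  (C1, I1, I2 all integral)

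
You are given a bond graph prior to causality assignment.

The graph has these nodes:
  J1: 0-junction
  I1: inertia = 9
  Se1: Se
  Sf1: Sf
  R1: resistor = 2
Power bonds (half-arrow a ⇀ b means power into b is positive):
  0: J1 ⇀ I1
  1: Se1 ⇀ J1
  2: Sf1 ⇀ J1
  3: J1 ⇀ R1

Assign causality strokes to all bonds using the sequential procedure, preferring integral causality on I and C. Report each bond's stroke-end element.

#0 |I1
#1 |J1
#2 |Sf1
#3 |R1

β1 stroke→J1  (source Se1 imposes e)
β2 stroke→Sf1  (source Sf1 imposes f)
β0 stroke→I1  (J1 effort already set via bond 1)
β3 stroke→R1  (common-e at J1 fixed by 1)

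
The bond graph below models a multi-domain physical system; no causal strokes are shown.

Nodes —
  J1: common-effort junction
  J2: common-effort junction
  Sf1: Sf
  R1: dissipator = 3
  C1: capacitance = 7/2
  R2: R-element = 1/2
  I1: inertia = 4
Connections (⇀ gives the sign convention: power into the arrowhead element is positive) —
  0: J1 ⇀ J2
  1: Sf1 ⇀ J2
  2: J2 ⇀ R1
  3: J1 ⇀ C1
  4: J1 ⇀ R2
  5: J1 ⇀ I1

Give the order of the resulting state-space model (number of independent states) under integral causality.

β1 stroke at Sf1  (source Sf1 imposes f)
β3 stroke at J1  (prefer integral on C1)
β0 stroke at J2  (J1 effort already set via bond 3)
β4 stroke at R2  (J1: bond 3 brought effort, rest push out)
β5 stroke at I1  (0-jn J1 has e-setter on 3)
β2 stroke at R1  (0-jn J2 has e-setter on 0)

2  (C1, I1 all integral)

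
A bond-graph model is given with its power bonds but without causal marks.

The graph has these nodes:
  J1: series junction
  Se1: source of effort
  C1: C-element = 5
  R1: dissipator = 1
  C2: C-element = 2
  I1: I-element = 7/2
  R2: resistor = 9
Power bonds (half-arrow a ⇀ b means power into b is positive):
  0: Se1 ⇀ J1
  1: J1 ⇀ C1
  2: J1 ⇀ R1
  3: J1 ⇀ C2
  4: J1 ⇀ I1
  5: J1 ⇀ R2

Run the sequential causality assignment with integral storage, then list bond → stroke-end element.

b0 stroke at J1  (Se1: effort source, stroke at far end)
b1 stroke at J1  (prefer integral on C1)
b3 stroke at J1  (C2: C, integral causality)
b4 stroke at I1  (I1: I, integral causality)
b2 stroke at J1  (J1 flow already set via bond 4)
b5 stroke at J1  (J1: bond 4 brought flow, rest push out)

#0 stroke at J1
#1 stroke at J1
#2 stroke at J1
#3 stroke at J1
#4 stroke at I1
#5 stroke at J1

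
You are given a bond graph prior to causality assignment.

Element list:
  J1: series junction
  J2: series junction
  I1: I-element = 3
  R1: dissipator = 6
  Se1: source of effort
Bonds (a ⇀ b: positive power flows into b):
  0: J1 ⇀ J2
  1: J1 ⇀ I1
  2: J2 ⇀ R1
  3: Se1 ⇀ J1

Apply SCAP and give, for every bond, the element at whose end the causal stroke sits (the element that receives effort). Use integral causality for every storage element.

β0 stroke at J1
β1 stroke at I1
β2 stroke at J2
β3 stroke at J1

#3 →J1  (source Se1 imposes e)
#1 →I1  (I1: I, integral causality)
#0 →J1  (J1 flow already set via bond 1)
#2 →J2  (common-f at J2 fixed by 0)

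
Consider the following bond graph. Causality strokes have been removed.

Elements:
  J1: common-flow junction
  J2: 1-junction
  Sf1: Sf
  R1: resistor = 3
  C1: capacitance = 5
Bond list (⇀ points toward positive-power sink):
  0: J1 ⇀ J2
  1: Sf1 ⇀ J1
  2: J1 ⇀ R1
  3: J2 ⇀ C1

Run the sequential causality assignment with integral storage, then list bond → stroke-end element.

bond 1 stroke at Sf1  (Sf1 fixes flow; stroke at Sf1)
bond 0 stroke at J1  (common-f at J1 fixed by 1)
bond 2 stroke at J1  (1-jn J1 has f-setter on 1)
bond 3 stroke at J2  (common-f at J2 fixed by 0)

bond 0 →J1
bond 1 →Sf1
bond 2 →J1
bond 3 →J2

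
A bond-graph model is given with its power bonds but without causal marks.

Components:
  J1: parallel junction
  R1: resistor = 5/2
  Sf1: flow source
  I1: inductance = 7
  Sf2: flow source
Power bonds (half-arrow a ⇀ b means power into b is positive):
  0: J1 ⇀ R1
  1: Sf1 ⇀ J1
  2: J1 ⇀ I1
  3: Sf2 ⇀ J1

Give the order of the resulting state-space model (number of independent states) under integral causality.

1  (I1 all integral)

#1 stroke at Sf1  (Sf1: flow source, stroke at near end)
#3 stroke at Sf2  (source Sf2 imposes f)
#2 stroke at I1  (prefer integral on I1)
#0 stroke at J1  (only one effort-in slot at J1)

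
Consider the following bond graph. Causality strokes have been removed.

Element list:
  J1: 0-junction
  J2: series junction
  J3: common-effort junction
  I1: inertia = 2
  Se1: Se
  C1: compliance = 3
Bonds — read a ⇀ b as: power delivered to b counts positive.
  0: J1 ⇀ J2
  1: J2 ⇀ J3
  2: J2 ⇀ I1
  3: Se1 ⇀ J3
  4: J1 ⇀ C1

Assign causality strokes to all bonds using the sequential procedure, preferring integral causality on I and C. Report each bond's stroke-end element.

β3 |J3  (source Se1 imposes e)
β1 |J2  (common-e at J3 fixed by 3)
β2 |I1  (prefer integral on I1)
β0 |J2  (common-f at J2 fixed by 2)
β4 |J1  (closing 0-jn rule on J1)

b0 stroke→J2
b1 stroke→J2
b2 stroke→I1
b3 stroke→J3
b4 stroke→J1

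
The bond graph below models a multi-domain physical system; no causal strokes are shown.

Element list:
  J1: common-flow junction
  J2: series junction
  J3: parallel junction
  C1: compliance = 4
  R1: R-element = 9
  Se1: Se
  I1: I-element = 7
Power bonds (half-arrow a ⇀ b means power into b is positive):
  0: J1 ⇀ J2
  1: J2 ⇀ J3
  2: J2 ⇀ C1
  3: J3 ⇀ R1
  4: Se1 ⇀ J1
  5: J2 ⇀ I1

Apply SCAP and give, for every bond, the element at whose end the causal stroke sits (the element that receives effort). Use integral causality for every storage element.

bond 4 stroke→J1  (source Se1 imposes e)
bond 0 stroke→J2  (only one flow-in slot at J1)
bond 2 stroke→J2  (C1: C, integral causality)
bond 5 stroke→I1  (I1 integral (f out))
bond 1 stroke→J2  (1-jn J2 has f-setter on 5)
bond 3 stroke→J3  (J3: last free bond brings effort in)

b0 stroke→J2
b1 stroke→J2
b2 stroke→J2
b3 stroke→J3
b4 stroke→J1
b5 stroke→I1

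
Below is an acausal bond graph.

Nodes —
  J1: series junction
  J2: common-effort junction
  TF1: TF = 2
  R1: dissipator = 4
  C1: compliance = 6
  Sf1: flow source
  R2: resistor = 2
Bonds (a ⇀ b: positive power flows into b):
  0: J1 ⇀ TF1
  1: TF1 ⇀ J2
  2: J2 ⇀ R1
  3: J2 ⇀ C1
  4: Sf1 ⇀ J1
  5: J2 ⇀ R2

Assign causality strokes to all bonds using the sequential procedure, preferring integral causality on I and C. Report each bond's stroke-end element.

b4 stroke→Sf1  (Sf1 fixes flow; stroke at Sf1)
b0 stroke→J1  (1-jn J1 has f-setter on 4)
b1 stroke→TF1  (TF TF1: opposite of bond 0)
b3 stroke→J2  (C1 integral (e out))
b2 stroke→R1  (common-e at J2 fixed by 3)
b5 stroke→R2  (0-jn J2 has e-setter on 3)

#0 →J1
#1 →TF1
#2 →R1
#3 →J2
#4 →Sf1
#5 →R2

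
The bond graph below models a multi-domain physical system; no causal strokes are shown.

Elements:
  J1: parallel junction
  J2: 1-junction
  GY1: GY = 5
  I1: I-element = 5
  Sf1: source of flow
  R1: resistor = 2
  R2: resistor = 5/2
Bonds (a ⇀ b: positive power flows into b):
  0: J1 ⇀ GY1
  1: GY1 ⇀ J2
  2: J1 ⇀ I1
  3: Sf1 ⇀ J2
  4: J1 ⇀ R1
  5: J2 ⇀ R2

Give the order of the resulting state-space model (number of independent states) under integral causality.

bond 3 stroke→Sf1  (source Sf1 imposes f)
bond 1 stroke→J2  (1-jn J2 has f-setter on 3)
bond 5 stroke→J2  (J2: bond 3 brought flow, rest push out)
bond 0 stroke→J1  (through GY1, causality inverts; strokes same side of GY1)
bond 2 stroke→I1  (0-jn J1 has e-setter on 0)
bond 4 stroke→R1  (J1: bond 0 brought effort, rest push out)

1  (I1 all integral)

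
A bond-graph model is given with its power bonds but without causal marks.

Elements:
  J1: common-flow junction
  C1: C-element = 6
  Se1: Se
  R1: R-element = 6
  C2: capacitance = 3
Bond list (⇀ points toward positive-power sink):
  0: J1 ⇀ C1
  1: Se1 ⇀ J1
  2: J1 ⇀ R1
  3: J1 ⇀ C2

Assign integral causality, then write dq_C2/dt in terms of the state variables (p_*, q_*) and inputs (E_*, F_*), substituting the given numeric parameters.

#1 stroke at J1  (Se1 (Se) sets effort on bond)
#0 stroke at J1  (C1 outputs effort q/C1)
#3 stroke at J1  (C2: C, integral causality)
#2 stroke at R1  (only one flow-in slot at J1)

dq_C2/dt = E_Se1/6 - q_C1/36 - q_C2/18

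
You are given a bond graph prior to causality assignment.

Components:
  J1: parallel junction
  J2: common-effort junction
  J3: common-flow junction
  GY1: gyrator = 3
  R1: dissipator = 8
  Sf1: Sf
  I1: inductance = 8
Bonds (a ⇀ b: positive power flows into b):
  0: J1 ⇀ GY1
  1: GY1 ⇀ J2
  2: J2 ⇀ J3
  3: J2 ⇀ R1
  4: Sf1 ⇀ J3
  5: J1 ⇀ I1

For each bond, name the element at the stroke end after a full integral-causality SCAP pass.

#0 stroke→J1
#1 stroke→J2
#2 stroke→J3
#3 stroke→R1
#4 stroke→Sf1
#5 stroke→I1

bond 4 |Sf1  (source Sf1 imposes f)
bond 2 |J3  (J3 flow already set via bond 4)
bond 5 |I1  (I1 outputs flow p/I1)
bond 0 |J1  (closing 0-jn rule on J1)
bond 1 |J2  (GY1 both-in/both-out from 0)
bond 3 |R1  (common-e at J2 fixed by 1)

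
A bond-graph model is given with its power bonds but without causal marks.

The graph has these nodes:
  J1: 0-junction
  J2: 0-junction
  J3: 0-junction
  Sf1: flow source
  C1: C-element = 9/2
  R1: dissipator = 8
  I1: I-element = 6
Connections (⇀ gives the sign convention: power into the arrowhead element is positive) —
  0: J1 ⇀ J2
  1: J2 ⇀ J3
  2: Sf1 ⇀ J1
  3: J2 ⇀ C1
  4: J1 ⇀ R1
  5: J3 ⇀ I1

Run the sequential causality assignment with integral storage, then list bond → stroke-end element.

b2 →Sf1  (Sf1: flow source, stroke at near end)
b3 →J2  (C1 integral (e out))
b0 →J1  (0-jn J2 has e-setter on 3)
b1 →J3  (J2 effort already set via bond 3)
b5 →I1  (0-jn J3 has e-setter on 1)
b4 →R1  (J1 effort already set via bond 0)

bond 0 |J1
bond 1 |J3
bond 2 |Sf1
bond 3 |J2
bond 4 |R1
bond 5 |I1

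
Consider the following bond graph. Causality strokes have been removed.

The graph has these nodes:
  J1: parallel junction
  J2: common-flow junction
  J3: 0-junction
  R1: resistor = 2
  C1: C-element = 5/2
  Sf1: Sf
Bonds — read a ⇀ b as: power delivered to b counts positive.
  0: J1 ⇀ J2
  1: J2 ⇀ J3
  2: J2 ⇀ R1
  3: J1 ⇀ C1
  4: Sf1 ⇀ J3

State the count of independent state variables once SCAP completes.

1  (C1 all integral)

β4 stroke→Sf1  (source Sf1 imposes f)
β1 stroke→J3  (J3: last free bond brings effort in)
β0 stroke→J2  (common-f at J2 fixed by 1)
β2 stroke→J2  (1-jn J2 has f-setter on 1)
β3 stroke→J1  (J1: last free bond brings effort in)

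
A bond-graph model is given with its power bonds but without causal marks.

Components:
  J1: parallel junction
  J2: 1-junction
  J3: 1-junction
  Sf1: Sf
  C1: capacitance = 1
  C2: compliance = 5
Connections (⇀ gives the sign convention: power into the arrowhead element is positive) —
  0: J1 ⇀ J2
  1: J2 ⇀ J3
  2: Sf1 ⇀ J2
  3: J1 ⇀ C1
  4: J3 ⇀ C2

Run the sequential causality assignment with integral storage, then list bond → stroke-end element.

b0 |J2
b1 |J2
b2 |Sf1
b3 |J1
b4 |J3

bond 2 stroke at Sf1  (Sf1 (Sf) sets flow on bond)
bond 0 stroke at J2  (J2 flow already set via bond 2)
bond 1 stroke at J2  (common-f at J2 fixed by 2)
bond 4 stroke at J3  (J3: bond 1 brought flow, rest push out)
bond 3 stroke at J1  (closing 0-jn rule on J1)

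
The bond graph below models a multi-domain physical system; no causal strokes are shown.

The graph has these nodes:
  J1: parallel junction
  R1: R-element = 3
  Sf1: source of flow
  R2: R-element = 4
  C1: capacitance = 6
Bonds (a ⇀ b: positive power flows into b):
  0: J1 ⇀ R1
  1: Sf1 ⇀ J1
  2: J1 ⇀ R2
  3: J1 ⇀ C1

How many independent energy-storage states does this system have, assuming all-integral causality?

1  (C1 all integral)

β1 →Sf1  (Sf1: flow source, stroke at near end)
β3 →J1  (C1 outputs effort q/C1)
β0 →R1  (J1 effort already set via bond 3)
β2 →R2  (0-jn J1 has e-setter on 3)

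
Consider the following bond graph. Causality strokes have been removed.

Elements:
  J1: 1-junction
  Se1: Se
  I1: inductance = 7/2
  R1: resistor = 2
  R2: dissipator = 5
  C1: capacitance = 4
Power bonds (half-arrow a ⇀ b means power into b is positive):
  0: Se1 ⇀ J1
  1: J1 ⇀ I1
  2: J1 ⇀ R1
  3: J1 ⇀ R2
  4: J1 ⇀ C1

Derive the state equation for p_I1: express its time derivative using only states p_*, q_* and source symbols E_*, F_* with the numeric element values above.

b0 →J1  (Se1 (Se) sets effort on bond)
b1 →I1  (prefer integral on I1)
b2 →J1  (1-jn J1 has f-setter on 1)
b3 →J1  (J1 flow already set via bond 1)
b4 →J1  (common-f at J1 fixed by 1)

dp_I1/dt = E_Se1 - 2*p_I1 - q_C1/4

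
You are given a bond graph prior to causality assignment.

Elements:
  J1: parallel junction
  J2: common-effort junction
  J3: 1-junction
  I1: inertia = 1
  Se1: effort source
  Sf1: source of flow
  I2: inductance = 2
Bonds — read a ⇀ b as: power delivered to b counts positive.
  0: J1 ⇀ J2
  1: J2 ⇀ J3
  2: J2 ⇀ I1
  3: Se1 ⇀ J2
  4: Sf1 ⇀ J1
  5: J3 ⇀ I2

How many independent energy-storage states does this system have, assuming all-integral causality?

#3 →J2  (Se1: effort source, stroke at far end)
#4 →Sf1  (source Sf1 imposes f)
#0 →J1  (only one effort-in slot at J1)
#1 →J3  (0-jn J2 has e-setter on 3)
#2 →I1  (J2: bond 3 brought effort, rest push out)
#5 →I2  (closing 1-jn rule on J3)

2  (I1, I2 all integral)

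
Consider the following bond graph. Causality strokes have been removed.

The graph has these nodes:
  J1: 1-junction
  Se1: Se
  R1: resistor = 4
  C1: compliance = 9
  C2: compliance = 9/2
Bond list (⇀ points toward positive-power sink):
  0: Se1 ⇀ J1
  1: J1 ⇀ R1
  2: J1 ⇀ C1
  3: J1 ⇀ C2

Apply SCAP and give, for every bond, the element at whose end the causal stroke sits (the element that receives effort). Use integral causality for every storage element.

β0 stroke→J1  (Se1 (Se) sets effort on bond)
β2 stroke→J1  (prefer integral on C1)
β3 stroke→J1  (C2 integral (e out))
β1 stroke→R1  (J1: last free bond brings flow in)

b0 stroke at J1
b1 stroke at R1
b2 stroke at J1
b3 stroke at J1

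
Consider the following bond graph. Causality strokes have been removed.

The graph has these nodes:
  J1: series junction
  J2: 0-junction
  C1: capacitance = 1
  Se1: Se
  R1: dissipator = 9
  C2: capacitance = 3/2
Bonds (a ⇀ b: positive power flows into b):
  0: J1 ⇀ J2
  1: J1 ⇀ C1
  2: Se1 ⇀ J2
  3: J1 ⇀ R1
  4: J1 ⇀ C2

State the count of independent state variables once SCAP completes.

β2 stroke→J2  (Se1 fixes effort; stroke away)
β0 stroke→J1  (J2 effort already set via bond 2)
β1 stroke→J1  (C1 integral (e out))
β4 stroke→J1  (C2 outputs effort q/C2)
β3 stroke→R1  (only one flow-in slot at J1)

2  (C1, C2 all integral)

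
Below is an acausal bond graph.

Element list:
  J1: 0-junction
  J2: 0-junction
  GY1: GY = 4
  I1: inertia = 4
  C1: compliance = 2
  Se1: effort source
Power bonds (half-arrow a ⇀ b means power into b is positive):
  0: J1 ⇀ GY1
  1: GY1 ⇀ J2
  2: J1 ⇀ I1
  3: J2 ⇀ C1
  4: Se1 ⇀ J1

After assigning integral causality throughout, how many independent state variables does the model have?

b4 stroke→J1  (Se1: effort source, stroke at far end)
b0 stroke→GY1  (0-jn J1 has e-setter on 4)
b2 stroke→I1  (0-jn J1 has e-setter on 4)
b1 stroke→GY1  (GY1 both-in/both-out from 0)
b3 stroke→J2  (J2 needs exactly one e-in)

2  (C1, I1 all integral)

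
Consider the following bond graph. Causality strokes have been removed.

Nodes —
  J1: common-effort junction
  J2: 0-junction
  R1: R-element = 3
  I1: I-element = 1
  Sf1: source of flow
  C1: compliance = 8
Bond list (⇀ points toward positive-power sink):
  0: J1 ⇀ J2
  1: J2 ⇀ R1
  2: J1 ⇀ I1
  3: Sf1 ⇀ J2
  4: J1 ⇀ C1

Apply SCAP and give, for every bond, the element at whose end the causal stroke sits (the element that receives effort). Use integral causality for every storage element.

bond 0 |J2
bond 1 |R1
bond 2 |I1
bond 3 |Sf1
bond 4 |J1

β3 stroke→Sf1  (Sf1 (Sf) sets flow on bond)
β2 stroke→I1  (prefer integral on I1)
β4 stroke→J1  (C1 integral (e out))
β0 stroke→J2  (common-e at J1 fixed by 4)
β1 stroke→R1  (0-jn J2 has e-setter on 0)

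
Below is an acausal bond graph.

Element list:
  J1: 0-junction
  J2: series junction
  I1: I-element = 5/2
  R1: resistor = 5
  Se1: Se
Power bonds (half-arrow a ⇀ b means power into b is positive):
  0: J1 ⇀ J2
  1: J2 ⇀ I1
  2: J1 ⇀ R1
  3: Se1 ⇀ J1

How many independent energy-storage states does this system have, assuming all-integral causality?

#3 |J1  (source Se1 imposes e)
#0 |J2  (J1 effort already set via bond 3)
#2 |R1  (0-jn J1 has e-setter on 3)
#1 |I1  (J2 needs exactly one f-in)

1  (I1 all integral)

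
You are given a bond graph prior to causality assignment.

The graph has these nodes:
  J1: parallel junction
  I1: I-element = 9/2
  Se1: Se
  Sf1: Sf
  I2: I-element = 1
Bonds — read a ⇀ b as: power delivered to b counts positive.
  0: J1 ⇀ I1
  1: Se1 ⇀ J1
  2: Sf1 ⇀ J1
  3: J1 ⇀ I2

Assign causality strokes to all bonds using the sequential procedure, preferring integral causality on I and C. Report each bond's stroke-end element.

#0 stroke at I1
#1 stroke at J1
#2 stroke at Sf1
#3 stroke at I2

β1 |J1  (Se1 (Se) sets effort on bond)
β2 |Sf1  (source Sf1 imposes f)
β0 |I1  (J1: bond 1 brought effort, rest push out)
β3 |I2  (0-jn J1 has e-setter on 1)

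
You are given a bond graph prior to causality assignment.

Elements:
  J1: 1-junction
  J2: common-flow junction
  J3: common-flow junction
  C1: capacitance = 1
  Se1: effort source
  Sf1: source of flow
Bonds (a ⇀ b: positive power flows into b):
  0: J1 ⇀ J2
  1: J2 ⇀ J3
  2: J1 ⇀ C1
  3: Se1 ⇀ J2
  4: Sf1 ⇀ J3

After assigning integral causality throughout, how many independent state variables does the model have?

1  (C1 all integral)

β3 stroke→J2  (Se1: effort source, stroke at far end)
β4 stroke→Sf1  (Sf1 fixes flow; stroke at Sf1)
β1 stroke→J3  (J3: bond 4 brought flow, rest push out)
β0 stroke→J2  (1-jn J2 has f-setter on 1)
β2 stroke→J1  (J1 flow already set via bond 0)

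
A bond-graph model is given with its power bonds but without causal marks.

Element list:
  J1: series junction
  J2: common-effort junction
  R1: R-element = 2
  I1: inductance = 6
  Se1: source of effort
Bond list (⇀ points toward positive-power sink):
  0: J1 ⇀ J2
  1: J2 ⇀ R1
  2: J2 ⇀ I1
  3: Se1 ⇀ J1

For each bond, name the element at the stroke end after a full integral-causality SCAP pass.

#0 |J2
#1 |R1
#2 |I1
#3 |J1

#3 →J1  (Se1: effort source, stroke at far end)
#0 →J2  (closing 1-jn rule on J1)
#1 →R1  (J2: bond 0 brought effort, rest push out)
#2 →I1  (J2: bond 0 brought effort, rest push out)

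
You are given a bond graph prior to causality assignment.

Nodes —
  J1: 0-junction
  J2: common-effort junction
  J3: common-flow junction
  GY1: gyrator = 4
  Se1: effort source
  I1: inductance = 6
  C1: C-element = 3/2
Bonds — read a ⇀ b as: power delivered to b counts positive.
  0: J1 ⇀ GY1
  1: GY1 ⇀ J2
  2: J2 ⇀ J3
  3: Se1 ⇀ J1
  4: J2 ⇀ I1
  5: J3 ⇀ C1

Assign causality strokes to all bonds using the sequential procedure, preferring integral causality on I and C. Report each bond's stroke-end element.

b0 stroke→GY1
b1 stroke→GY1
b2 stroke→J2
b3 stroke→J1
b4 stroke→I1
b5 stroke→J3

bond 3 |J1  (source Se1 imposes e)
bond 0 |GY1  (0-jn J1 has e-setter on 3)
bond 1 |GY1  (GY1: gyrator matches bond 0)
bond 4 |I1  (I1 integral (f out))
bond 2 |J2  (J2: last free bond brings effort in)
bond 5 |J3  (1-jn J3 has f-setter on 2)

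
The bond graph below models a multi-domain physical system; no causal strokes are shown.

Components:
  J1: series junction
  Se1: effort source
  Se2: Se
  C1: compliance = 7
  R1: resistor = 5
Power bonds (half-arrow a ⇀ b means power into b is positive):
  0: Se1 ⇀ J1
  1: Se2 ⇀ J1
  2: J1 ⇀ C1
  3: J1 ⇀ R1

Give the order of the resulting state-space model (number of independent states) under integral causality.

bond 0 →J1  (source Se1 imposes e)
bond 1 →J1  (Se2 (Se) sets effort on bond)
bond 2 →J1  (C1: C, integral causality)
bond 3 →R1  (closing 1-jn rule on J1)

1  (C1 all integral)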